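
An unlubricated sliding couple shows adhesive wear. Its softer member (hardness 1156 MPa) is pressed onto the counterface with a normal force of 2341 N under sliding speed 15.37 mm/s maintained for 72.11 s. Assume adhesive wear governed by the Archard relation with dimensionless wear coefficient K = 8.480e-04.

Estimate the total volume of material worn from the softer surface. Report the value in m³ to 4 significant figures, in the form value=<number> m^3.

The intermediates are printed rounded. The algebra runs at full float precision. Rounded once at the end, at four significant figures.
Sliding speed v = 15.37 mm/s = 0.01537 m/s. Path length L = v·t = 0.01537 m/s × 72.11 s = 1.108 m.
Hardness H = 1156 MPa = 1.156e+09 Pa.
Collected in SI base units: W = 2341 N, H = 1.156e+09 Pa, K = 8.480e-04.
The Archard volume V = K·W·L/H = 8.480e-04 · 2341 · 1.108 / 1.156e+09 = 1.903e-09 m³.

value=1.903e-09 m^3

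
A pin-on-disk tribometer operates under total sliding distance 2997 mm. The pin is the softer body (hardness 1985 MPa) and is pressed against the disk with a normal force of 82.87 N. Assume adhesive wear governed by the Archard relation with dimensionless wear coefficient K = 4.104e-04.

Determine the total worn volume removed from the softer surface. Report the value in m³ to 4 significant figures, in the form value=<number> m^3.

The intermediates appear rounded; the algebra carries full precision, and rounded just once: 4 significant figures.
Distance covered L = 2997 mm = 2.997 m.
Hardness H = 1985 MPa = 1.985e+09 Pa.
In SI base units: W = 82.87 N, H = 1.985e+09 Pa, K = 4.104e-04.
Archard volume V = K·W·L/H = 4.104e-04 · 82.87 · 2.997 / 1.985e+09 = 5.135e-11 m³.

value=5.135e-11 m^3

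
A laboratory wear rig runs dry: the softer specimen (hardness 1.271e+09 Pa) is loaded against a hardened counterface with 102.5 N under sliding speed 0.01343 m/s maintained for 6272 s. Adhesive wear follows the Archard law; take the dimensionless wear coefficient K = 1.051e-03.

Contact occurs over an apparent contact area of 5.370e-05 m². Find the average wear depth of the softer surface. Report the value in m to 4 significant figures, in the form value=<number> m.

value=1.330e-04 m

Every step runs at full float precision. Displayed values are rounded, and rounded just once, at 4 significant figures.
Distance covered L = v·t = 0.01343 m/s × 6272 s = 84.23 m.
Working in SI base units: W = 102.5 N, H = 1.271e+09 Pa, K = 1.051e-03.
Wear volume V = K·W·L/H = 1.051e-03 · 102.5 · 84.23 / 1.271e+09 = 7.139e-09 m³.
Depth of wear h = V/A = 7.139e-09 / 5.370e-05 = 1.330e-04 m.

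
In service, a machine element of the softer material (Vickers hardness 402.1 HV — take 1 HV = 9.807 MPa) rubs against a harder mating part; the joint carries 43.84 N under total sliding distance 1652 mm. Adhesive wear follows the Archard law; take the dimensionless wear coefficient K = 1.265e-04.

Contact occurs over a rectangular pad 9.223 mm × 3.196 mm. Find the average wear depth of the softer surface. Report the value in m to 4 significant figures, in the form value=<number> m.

value=7.882e-08 m

Every step carries full precision — intermediate values are displayed rounded, and rounded once at the end: 4 significant digits.
Convert: The distance L = 1652 mm = 1.652 m.
Convert: Hardness H = 402.1 HV × 9.807 MPa/HV = 3943 MPa = 3.943e+09 Pa.
Convert: Pad sides 9.223 mm × 3.196 mm = 0.009223 m × 0.003196 m. Contact area A = 0.009223 m × 0.003196 m = 2.948e-05 m².
Collected in SI base units: W = 43.84 N, H = 3.943e+09 Pa, K = 1.265e-04.
Wear volume V = K·W·L/H = 1.265e-04 · 43.84 · 1.652 / 3.943e+09 = 2.323e-12 m³.
Depth h = V/A = 2.323e-12 / 2.948e-05 = 7.882e-08 m.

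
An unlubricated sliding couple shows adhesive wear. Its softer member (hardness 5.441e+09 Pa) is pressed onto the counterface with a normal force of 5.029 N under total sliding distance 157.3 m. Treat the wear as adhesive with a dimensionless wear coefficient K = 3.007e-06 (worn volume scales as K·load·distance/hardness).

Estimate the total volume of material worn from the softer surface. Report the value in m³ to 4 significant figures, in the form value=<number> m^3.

The computation maintains exact precision — displayed values are rounded; rounded just once, at four significant digits.
In SI base units: W = 5.029 N, H = 5.441e+09 Pa, K = 3.007e-06.
Worn volume V = K·W·L/H = 3.007e-06 · 5.029 · 157.3 / 5.441e+09 = 4.372e-13 m³.

value=4.372e-13 m^3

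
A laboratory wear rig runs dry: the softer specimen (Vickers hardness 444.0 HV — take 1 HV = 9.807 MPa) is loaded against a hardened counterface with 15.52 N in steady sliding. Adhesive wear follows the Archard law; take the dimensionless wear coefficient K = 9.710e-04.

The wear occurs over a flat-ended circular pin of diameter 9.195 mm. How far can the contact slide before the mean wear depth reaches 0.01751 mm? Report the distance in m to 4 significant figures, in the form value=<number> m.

Intermediates appear rounded; the algebra holds full precision; a lone final rounding to four significant figures.
Convert: Hardness H = 444.0 HV × 9.807 MPa/HV = 4354 MPa = 4.354e+09 Pa.
Convert: Pin diameter d = 9.195 mm = 0.009195 m. Contact area A = π·d²/4 = π·(0.009195 m)²/4 = 6.640e-05 m².
Convert: Depth limit h_lim = 0.01751 mm = 1.751e-05 m.
Collected in SI base units: W = 15.52 N, H = 4.354e+09 Pa, K = 9.710e-04.
Volume at the limit: V_lim = h_lim·A = 1.751e-05 · 6.640e-05 = 1.163e-09 m³.
Thus life L = V_lim·H/(K·W) = 1.163e-09 · 4.354e+09 / (9.710e-04 · 15.52) = 336.0 m.

value=336.0 m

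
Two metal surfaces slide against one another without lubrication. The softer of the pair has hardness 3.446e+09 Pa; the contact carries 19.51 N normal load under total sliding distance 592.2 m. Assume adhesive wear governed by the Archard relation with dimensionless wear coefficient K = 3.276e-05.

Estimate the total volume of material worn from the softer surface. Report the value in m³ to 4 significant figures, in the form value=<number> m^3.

Intermediate values appear rounded; each operation keeps exact precision. Rounded just once, at four significant figures.
As SI base values: W = 19.51 N, H = 3.446e+09 Pa, K = 3.276e-05.
Apply Archard: V = K·W·L/H = 3.276e-05 · 19.51 · 592.2 / 3.446e+09 = 1.098e-10 m³.

value=1.098e-10 m^3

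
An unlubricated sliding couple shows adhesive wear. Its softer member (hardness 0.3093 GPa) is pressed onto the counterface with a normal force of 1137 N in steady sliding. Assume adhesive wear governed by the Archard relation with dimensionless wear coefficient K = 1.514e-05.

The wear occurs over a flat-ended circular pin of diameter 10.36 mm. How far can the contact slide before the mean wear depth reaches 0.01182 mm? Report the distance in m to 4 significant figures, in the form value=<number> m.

The computation keeps exact precision. Quoted intermediates are rounded — rounded once at the end to 4 significant figures.
Convert: Hardness H = 0.3093 GPa = 3.093e+08 Pa.
Convert: Pin diameter d = 10.36 mm = 0.01036 m. Contact area A = π·d²/4 = π·(0.01036 m)²/4 = 8.430e-05 m².
Convert: Depth limit h_lim = 0.01182 mm = 1.182e-05 m.
SI base units throughout: W = 1137 N, H = 3.093e+08 Pa, K = 1.514e-05.
Limit volume V_lim = h_lim·A = 1.182e-05 · 8.430e-05 = 9.964e-10 m³.
So the life L = V_lim·H/(K·W) = 9.964e-10 · 3.093e+08 / (1.514e-05 · 1137) = 17.90 m.

value=17.90 m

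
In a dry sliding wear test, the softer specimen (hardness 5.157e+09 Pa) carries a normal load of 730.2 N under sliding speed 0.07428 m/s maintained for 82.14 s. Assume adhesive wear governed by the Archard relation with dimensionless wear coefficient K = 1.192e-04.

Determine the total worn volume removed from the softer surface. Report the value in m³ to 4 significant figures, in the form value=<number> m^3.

value=1.030e-10 m^3

The computation keeps full float precision — intermediate values appear rounded, and rounded once at the end, at four significant digits.
Path length L = v·t = 0.07428 m/s × 82.14 s = 6.101 m.
Expressed in SI base units: W = 730.2 N, H = 5.157e+09 Pa, K = 1.192e-04.
Wear volume V = K·W·L/H = 1.192e-04 · 730.2 · 6.101 / 5.157e+09 = 1.030e-10 m³.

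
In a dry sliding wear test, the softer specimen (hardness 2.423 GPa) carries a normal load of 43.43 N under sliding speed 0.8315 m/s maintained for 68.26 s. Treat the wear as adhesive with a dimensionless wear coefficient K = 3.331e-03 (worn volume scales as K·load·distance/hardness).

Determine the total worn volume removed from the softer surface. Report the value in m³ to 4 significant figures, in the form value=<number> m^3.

Every step holds full precision, and intermediates are displayed rounded, and a lone final rounding, at four significant digits.
Convert: Distance covered L = v·t = 0.8315 m/s × 68.26 s = 56.76 m.
Convert: Hardness H = 2.423 GPa = 2.423e+09 Pa.
In SI base units, W = 43.43 N, H = 2.423e+09 Pa, K = 3.331e-03.
Archard volume V = K·W·L/H = 3.331e-03 · 43.43 · 56.76 / 2.423e+09 = 3.389e-09 m³.

value=3.389e-09 m^3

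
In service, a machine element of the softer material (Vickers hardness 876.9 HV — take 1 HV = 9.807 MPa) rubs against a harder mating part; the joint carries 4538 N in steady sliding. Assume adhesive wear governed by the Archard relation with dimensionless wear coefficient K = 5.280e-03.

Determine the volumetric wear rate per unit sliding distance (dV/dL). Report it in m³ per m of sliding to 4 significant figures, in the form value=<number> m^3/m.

All working math runs at exact precision — quoted intermediates are rounded, and a lone final rounding, at 4 significant digits.
Hardness H = 876.9 HV × 9.807 MPa/HV = 8600 MPa = 8.600e+09 Pa.
Expressed in SI base units: W = 4538 N, H = 8.600e+09 Pa, K = 5.280e-03.
Sliding wear rate dV/dL = K·W/H (no L dependence): 5.280e-03 · 4538 / 8.600e+09 = 2.786e-09 m³/m.

value=2.786e-09 m^3/m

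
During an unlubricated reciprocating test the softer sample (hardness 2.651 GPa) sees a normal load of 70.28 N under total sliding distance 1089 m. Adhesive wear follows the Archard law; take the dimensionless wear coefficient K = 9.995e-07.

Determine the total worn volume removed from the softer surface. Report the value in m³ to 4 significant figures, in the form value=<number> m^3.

Intermediates are printed rounded — the algebra maintains full precision — a lone final rounding: four significant figures.
Convert: Hardness H = 2.651 GPa = 2.651e+09 Pa.
Expressed in SI base units: W = 70.28 N, H = 2.651e+09 Pa, K = 9.995e-07.
Wear volume V = K·W·L/H = 9.995e-07 · 70.28 · 1089 / 2.651e+09 = 2.886e-11 m³.

value=2.886e-11 m^3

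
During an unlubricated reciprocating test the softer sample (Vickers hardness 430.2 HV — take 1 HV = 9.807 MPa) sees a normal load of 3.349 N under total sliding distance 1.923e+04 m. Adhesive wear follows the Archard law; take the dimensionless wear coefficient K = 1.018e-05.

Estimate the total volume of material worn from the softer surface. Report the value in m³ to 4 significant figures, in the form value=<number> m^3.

value=1.554e-10 m^3

The algebra keeps full float precision; intermediate values are displayed rounded; rounded just once, at four significant figures.
Hardness H = 430.2 HV × 9.807 MPa/HV = 4219 MPa = 4.219e+09 Pa.
Collected in SI base units: W = 3.349 N, H = 4.219e+09 Pa, K = 1.018e-05.
By Archard's law, V = K·W·L/H = 1.018e-05 · 3.349 · 1.923e+04 / 4.219e+09 = 1.554e-10 m³.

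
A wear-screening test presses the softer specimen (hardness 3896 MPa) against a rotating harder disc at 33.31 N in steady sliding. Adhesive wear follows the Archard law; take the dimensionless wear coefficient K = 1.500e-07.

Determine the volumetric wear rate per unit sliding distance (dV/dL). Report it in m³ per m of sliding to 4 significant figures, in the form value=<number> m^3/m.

value=1.282e-15 m^3/m

The computation maintains full float precision; the intermediates are displayed rounded; rounded just once: 4 significant digits.
Hardness H = 3896 MPa = 3.896e+09 Pa.
As SI base values: W = 33.31 N, H = 3.896e+09 Pa, K = 1.500e-07.
Volumetric rate dV/dL = K·W/H, so: 1.500e-07 · 33.31 / 3.896e+09 = 1.282e-15 m³/m.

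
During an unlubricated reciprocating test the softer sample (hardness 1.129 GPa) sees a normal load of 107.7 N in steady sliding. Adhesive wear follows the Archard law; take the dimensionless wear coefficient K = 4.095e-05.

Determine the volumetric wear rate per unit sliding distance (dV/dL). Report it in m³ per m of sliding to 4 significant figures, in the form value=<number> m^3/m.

Every step maintains full float precision — quoted intermediates are rounded. Rounded just once to 4 significant figures.
Hardness H = 1.129 GPa = 1.129e+09 Pa.
Expressed in SI base units: W = 107.7 N, H = 1.129e+09 Pa, K = 4.095e-05.
Volumetric rate dV/dL = K·W/H (no L dependence): 4.095e-05 · 107.7 / 1.129e+09 = 3.906e-12 m³/m.

value=3.906e-12 m^3/m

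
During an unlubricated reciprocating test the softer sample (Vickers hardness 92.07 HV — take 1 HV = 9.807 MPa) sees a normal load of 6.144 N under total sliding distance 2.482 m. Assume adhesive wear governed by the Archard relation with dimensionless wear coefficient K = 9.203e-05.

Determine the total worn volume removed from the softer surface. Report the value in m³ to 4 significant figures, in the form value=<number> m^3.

value=1.554e-12 m^3

The algebra runs at exact precision; intermediates are displayed rounded. Rounded once at the end to four significant digits.
Hardness H = 92.07 HV × 9.807 MPa/HV = 902.9 MPa = 9.029e+08 Pa.
Working in SI base units: W = 6.144 N, H = 9.029e+08 Pa, K = 9.203e-05.
Apply Archard: V = K·W·L/H = 9.203e-05 · 6.144 · 2.482 / 9.029e+08 = 1.554e-12 m³.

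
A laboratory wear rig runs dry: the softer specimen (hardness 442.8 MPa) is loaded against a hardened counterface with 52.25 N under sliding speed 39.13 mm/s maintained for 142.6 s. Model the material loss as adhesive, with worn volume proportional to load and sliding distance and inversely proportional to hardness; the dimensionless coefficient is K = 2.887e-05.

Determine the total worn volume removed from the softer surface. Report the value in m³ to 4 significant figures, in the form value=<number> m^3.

value=1.901e-11 m^3

The intermediates are printed rounded — the computation keeps full precision — one last rounding: 4 significant figures.
Sliding speed v = 39.13 mm/s = 0.03913 m/s. The distance L = v·t = 0.03913 m/s × 142.6 s = 5.580 m.
Hardness H = 442.8 MPa = 4.428e+08 Pa.
As SI base values: W = 52.25 N, H = 4.428e+08 Pa, K = 2.887e-05.
Archard volume V = K·W·L/H = 2.887e-05 · 52.25 · 5.580 / 4.428e+08 = 1.901e-11 m³.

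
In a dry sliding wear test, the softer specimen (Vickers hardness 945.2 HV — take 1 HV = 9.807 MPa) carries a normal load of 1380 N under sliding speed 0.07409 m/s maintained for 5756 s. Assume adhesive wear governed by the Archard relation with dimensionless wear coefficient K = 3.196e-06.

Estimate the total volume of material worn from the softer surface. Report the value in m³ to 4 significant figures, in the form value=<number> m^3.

value=2.029e-10 m^3

The computation keeps exact precision. Intermediates appear rounded. Rounded just once, at 4 significant digits.
Convert: Sliding distance L = v·t = 0.07409 m/s × 5756 s = 426.5 m.
Convert: Hardness H = 945.2 HV × 9.807 MPa/HV = 9270 MPa = 9.270e+09 Pa.
SI base units throughout: W = 1380 N, H = 9.270e+09 Pa, K = 3.196e-06.
Worn volume V = K·W·L/H = 3.196e-06 · 1380 · 426.5 / 9.270e+09 = 2.029e-10 m³.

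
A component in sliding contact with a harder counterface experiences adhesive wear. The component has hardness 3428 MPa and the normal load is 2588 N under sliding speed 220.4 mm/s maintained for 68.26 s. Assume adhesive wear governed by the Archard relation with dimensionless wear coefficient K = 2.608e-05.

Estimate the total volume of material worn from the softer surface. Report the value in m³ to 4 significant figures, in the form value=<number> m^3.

Printed values are rounded, and the computation maintains full precision; rounded just once to 4 significant digits.
Sliding speed v = 220.4 mm/s = 0.2204 m/s. Total distance L = v·t = 0.2204 m/s × 68.26 s = 15.04 m.
Hardness H = 3428 MPa = 3.428e+09 Pa.
Collected in SI base units: W = 2588 N, H = 3.428e+09 Pa, K = 2.608e-05.
Volume removed: V = K·W·L/H = 2.608e-05 · 2588 · 15.04 / 3.428e+09 = 2.962e-10 m³.

value=2.962e-10 m^3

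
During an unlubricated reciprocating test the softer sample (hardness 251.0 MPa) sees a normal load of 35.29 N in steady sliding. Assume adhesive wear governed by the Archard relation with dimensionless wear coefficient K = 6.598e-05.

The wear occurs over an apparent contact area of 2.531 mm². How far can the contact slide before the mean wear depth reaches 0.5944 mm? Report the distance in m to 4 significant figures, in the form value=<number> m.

value=162.2 m

Intermediates are shown rounded; each operation holds exact precision — one last rounding, at four significant digits.
Convert: Hardness H = 251.0 MPa = 2.510e+08 Pa.
Convert: Contact area A = 2.531 mm² = 2.531e-06 m².
Convert: Depth limit h_lim = 0.5944 mm = 5.944e-04 m.
Expressed in SI base units: W = 35.29 N, H = 2.510e+08 Pa, K = 6.598e-05.
Limit volume V_lim = h_lim·A = 5.944e-04 · 2.531e-06 = 1.504e-09 m³.
Sliding life L = V_lim·H/(K·W) = 1.504e-09 · 2.510e+08 / (6.598e-05 · 35.29) = 162.2 m.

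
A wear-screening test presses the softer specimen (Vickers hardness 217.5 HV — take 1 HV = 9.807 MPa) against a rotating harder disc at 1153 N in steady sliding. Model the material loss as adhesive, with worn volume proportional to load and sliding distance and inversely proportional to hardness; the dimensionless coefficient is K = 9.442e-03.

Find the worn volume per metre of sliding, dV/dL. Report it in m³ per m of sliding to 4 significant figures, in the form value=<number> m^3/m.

The computation carries exact precision, and intermediate values are displayed rounded. Rounded just once to 4 significant digits.
Convert: Hardness H = 217.5 HV × 9.807 MPa/HV = 2133 MPa = 2.133e+09 Pa.
In SI base units: W = 1153 N, H = 2.133e+09 Pa, K = 9.442e-03.
Volumetric rate dV/dL = K·W/H (independent of L): 9.442e-03 · 1153 / 2.133e+09 = 5.104e-09 m³/m.

value=5.104e-09 m^3/m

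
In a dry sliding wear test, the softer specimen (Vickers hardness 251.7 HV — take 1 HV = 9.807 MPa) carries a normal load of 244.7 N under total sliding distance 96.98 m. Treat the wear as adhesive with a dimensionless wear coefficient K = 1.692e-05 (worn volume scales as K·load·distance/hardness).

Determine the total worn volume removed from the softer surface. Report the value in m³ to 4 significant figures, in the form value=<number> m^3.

The computation maintains full float precision; printed values are rounded — a single final rounding, at 4 significant figures.
Hardness H = 251.7 HV × 9.807 MPa/HV = 2468 MPa = 2.468e+09 Pa.
Expressed in SI base units: W = 244.7 N, H = 2.468e+09 Pa, K = 1.692e-05.
The Archard volume V = K·W·L/H = 1.692e-05 · 244.7 · 96.98 / 2.468e+09 = 1.627e-10 m³.

value=1.627e-10 m^3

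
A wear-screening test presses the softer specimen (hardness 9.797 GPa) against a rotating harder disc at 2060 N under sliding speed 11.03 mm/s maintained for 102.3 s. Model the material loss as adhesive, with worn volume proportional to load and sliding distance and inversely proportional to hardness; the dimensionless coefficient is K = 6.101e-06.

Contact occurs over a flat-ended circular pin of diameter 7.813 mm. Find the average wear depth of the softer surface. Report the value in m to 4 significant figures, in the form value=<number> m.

Intermediates are displayed rounded; all arithmetic maintains full float precision — rounded once at the end, at 4 significant figures.
Convert: Sliding speed v = 11.03 mm/s = 0.01103 m/s. Total distance L = v·t = 0.01103 m/s × 102.3 s = 1.128 m.
Convert: Hardness H = 9.797 GPa = 9.797e+09 Pa.
Convert: Pin diameter d = 7.813 mm = 0.007813 m. Contact area A = π·d²/4 = π·(0.007813 m)²/4 = 4.794e-05 m².
SI base units throughout: W = 2060 N, H = 9.797e+09 Pa, K = 6.101e-06.
Wear volume V = K·W·L/H = 6.101e-06 · 2060 · 1.128 / 9.797e+09 = 1.448e-12 m³.
Depth of wear h = V/A = 1.448e-12 / 4.794e-05 = 3.019e-08 m.

value=3.019e-08 m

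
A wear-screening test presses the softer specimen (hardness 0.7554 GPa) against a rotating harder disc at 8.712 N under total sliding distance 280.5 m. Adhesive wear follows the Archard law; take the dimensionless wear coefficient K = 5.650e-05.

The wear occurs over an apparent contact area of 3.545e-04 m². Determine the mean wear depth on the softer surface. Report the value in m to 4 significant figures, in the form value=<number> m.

value=5.156e-07 m

Intermediates are displayed rounded, and every step runs at exact precision, and a lone final rounding to four significant figures.
Convert: Hardness H = 0.7554 GPa = 7.554e+08 Pa.
In SI base units: W = 8.712 N, H = 7.554e+08 Pa, K = 5.650e-05.
By Archard's law, V = K·W·L/H = 5.650e-05 · 8.712 · 280.5 / 7.554e+08 = 1.828e-10 m³.
Depth of wear h = V/A = 1.828e-10 / 3.545e-04 = 5.156e-07 m.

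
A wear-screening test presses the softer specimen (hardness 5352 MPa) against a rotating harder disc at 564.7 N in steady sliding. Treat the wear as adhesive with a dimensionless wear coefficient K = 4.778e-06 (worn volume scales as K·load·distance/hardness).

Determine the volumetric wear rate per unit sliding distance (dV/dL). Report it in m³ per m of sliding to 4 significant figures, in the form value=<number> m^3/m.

All working math runs at full float precision, and quoted intermediates are rounded; a single final rounding: four significant digits.
Hardness H = 5352 MPa = 5.352e+09 Pa.
Restated in SI base units: W = 564.7 N, H = 5.352e+09 Pa, K = 4.778e-06.
Wear rate dV/dL = K·W/H — distance-free: 4.778e-06 · 564.7 / 5.352e+09 = 5.041e-13 m³/m.

value=5.041e-13 m^3/m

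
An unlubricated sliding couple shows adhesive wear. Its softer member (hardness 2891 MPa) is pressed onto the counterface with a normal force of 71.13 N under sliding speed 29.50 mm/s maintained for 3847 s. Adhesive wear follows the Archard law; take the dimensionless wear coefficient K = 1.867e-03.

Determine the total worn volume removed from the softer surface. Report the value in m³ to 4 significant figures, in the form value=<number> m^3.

value=5.213e-09 m^3

The computation maintains full float precision, and intermediate values appear rounded, and one last rounding: four significant figures.
Sliding speed v = 29.50 mm/s = 0.02950 m/s. Total distance L = v·t = 0.02950 m/s × 3847 s = 113.5 m.
Hardness H = 2891 MPa = 2.891e+09 Pa.
Collected in SI base units: W = 71.13 N, H = 2.891e+09 Pa, K = 1.867e-03.
Apply Archard: V = K·W·L/H = 1.867e-03 · 71.13 · 113.5 / 2.891e+09 = 5.213e-09 m³.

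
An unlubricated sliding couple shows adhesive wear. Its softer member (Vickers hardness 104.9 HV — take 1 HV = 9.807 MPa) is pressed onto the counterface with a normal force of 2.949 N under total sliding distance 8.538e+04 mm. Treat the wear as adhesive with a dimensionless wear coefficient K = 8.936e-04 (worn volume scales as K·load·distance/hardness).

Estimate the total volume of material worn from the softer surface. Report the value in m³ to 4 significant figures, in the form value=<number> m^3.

value=2.187e-10 m^3

Shown intermediates are rounded. All working math carries exact precision — rounded just once: 4 significant digits.
Convert: Sliding distance L = 8.538e+04 mm = 85.38 m.
Convert: Hardness H = 104.9 HV × 9.807 MPa/HV = 1029 MPa = 1.029e+09 Pa.
Collected in SI base units: W = 2.949 N, H = 1.029e+09 Pa, K = 8.936e-04.
Worn volume V = K·W·L/H = 8.936e-04 · 2.949 · 85.38 / 1.029e+09 = 2.187e-10 m³.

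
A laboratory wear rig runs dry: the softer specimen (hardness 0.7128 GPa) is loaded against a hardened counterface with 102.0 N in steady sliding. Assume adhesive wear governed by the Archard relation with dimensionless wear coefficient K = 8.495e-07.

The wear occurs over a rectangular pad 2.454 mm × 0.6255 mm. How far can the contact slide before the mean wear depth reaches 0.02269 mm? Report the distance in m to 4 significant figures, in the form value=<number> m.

The intermediates are shown rounded, and every step holds full precision. Rounded once at the end to 4 significant digits.
Hardness H = 0.7128 GPa = 7.128e+08 Pa.
Pad sides 2.454 mm × 0.6255 mm = 2.454e-03 m × 6.255e-04 m. Contact area A = 2.454e-03 m × 6.255e-04 m = 1.535e-06 m².
Depth limit h_lim = 0.02269 mm = 2.269e-05 m.
Working in SI base units: W = 102.0 N, H = 7.128e+08 Pa, K = 8.495e-07.
At the depth limit, V_lim = h_lim·A = 2.269e-05 · 1.535e-06 = 3.483e-11 m³.
So the life L = V_lim·H/(K·W) = 3.483e-11 · 7.128e+08 / (8.495e-07 · 102.0) = 286.5 m.

value=286.5 m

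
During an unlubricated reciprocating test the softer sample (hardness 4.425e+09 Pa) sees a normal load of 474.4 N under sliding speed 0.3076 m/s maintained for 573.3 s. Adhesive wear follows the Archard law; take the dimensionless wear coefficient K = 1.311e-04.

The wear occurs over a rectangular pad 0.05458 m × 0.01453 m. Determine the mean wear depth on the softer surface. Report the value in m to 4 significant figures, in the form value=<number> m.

The computation maintains exact precision — intermediates are shown rounded, and a lone final rounding, at 4 significant figures.
Convert: The distance L = v·t = 0.3076 m/s × 573.3 s = 176.3 m.
Convert: Contact area A = 0.05458 m × 0.01453 m = 7.930e-04 m².
Restated in SI base units: W = 474.4 N, H = 4.425e+09 Pa, K = 1.311e-04.
Archard relation: V = K·W·L/H = 1.311e-04 · 474.4 · 176.3 / 4.425e+09 = 2.479e-09 m³.
Depth h = V/A = 2.479e-09 / 7.930e-04 = 3.125e-06 m.

value=3.125e-06 m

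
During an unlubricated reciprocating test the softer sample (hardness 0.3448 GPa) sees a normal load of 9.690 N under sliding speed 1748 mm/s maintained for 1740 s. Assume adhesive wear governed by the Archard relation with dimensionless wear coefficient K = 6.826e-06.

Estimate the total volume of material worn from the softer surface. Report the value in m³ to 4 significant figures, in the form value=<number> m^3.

value=5.835e-10 m^3

All arithmetic holds full float precision, and intermediate values are displayed rounded. Rounded once at the end: 4 significant figures.
Convert: Sliding speed v = 1748 mm/s = 1.748 m/s. Distance covered L = v·t = 1.748 m/s × 1740 s = 3042 m.
Convert: Hardness H = 0.3448 GPa = 3.448e+08 Pa.
In SI base units, W = 9.690 N, H = 3.448e+08 Pa, K = 6.826e-06.
Volume removed: V = K·W·L/H = 6.826e-06 · 9.690 · 3042 / 3.448e+08 = 5.835e-10 m³.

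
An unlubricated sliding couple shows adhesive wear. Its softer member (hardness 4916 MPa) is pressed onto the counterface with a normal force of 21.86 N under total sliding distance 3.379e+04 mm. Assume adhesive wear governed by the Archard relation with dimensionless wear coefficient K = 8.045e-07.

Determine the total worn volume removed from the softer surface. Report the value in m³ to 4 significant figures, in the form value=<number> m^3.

value=1.209e-13 m^3

Each operation keeps full precision. Intermediate values appear rounded — rounded just once, at 4 significant figures.
Convert: Sliding distance L = 3.379e+04 mm = 33.79 m.
Convert: Hardness H = 4916 MPa = 4.916e+09 Pa.
Collected in SI base units: W = 21.86 N, H = 4.916e+09 Pa, K = 8.045e-07.
The Archard volume V = K·W·L/H = 8.045e-07 · 21.86 · 33.79 / 4.916e+09 = 1.209e-13 m³.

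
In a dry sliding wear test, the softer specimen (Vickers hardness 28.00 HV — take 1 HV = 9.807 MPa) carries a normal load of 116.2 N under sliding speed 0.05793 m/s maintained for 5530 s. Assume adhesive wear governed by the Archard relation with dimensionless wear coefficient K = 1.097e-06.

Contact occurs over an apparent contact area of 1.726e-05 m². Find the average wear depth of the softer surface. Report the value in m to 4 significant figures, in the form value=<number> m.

value=8.616e-06 m

Intermediate values are printed rounded — every step keeps full float precision. Rounded just once: 4 significant digits.
Total distance L = v·t = 0.05793 m/s × 5530 s = 320.4 m.
Hardness H = 28.00 HV × 9.807 MPa/HV = 274.6 MPa = 2.746e+08 Pa.
Restated in SI base units: W = 116.2 N, H = 2.746e+08 Pa, K = 1.097e-06.
Archard relation: V = K·W·L/H = 1.097e-06 · 116.2 · 320.4 / 2.746e+08 = 1.487e-10 m³.
Depth of wear h = V/A = 1.487e-10 / 1.726e-05 = 8.616e-06 m.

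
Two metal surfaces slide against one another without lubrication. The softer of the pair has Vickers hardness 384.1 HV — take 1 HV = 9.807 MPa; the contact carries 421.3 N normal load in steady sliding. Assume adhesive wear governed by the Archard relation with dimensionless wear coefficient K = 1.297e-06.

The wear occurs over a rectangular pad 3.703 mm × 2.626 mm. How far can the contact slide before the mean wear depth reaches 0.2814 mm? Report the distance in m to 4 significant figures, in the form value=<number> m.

value=1.886e+04 m

The algebra keeps full float precision — shown intermediates are rounded, and a single final rounding to four significant figures.
Hardness H = 384.1 HV × 9.807 MPa/HV = 3767 MPa = 3.767e+09 Pa.
Pad sides 3.703 mm × 2.626 mm = 0.003703 m × 0.002626 m. Contact area A = 0.003703 m × 0.002626 m = 9.724e-06 m².
Depth limit h_lim = 0.2814 mm = 2.814e-04 m.
In SI base units: W = 421.3 N, H = 3.767e+09 Pa, K = 1.297e-06.
Limit volume V_lim = h_lim·A = 2.814e-04 · 9.724e-06 = 2.736e-09 m³.
Thus life L = V_lim·H/(K·W) = 2.736e-09 · 3.767e+09 / (1.297e-06 · 421.3) = 1.886e+04 m.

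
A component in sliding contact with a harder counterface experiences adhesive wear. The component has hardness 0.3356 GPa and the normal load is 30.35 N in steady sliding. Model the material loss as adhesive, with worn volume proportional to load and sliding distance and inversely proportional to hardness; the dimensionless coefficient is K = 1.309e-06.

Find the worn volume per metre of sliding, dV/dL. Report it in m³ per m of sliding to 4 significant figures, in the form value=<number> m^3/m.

value=1.184e-13 m^3/m

Printed values are rounded; all arithmetic maintains full float precision — rounded once at the end, at four significant figures.
Convert: Hardness H = 0.3356 GPa = 3.356e+08 Pa.
SI base units throughout: W = 30.35 N, H = 3.356e+08 Pa, K = 1.309e-06.
The wear rate dV/dL = K·W/H (independent of L): 1.309e-06 · 30.35 / 3.356e+08 = 1.184e-13 m³/m.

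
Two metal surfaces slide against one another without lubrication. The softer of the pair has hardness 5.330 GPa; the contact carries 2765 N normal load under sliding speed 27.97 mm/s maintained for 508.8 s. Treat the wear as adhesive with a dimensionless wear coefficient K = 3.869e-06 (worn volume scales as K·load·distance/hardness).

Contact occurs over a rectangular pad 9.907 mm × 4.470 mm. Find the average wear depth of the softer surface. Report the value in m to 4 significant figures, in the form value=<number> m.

value=6.450e-07 m

The algebra runs at full float precision, and intermediate values are shown rounded, and rounded once at the end: four significant digits.
Sliding speed v = 27.97 mm/s = 0.02797 m/s. Path length L = v·t = 0.02797 m/s × 508.8 s = 14.23 m.
Hardness H = 5.330 GPa = 5.330e+09 Pa.
Pad sides 9.907 mm × 4.470 mm = 0.009907 m × 0.004470 m. Contact area A = 0.009907 m × 0.004470 m = 4.428e-05 m².
Restated in SI base units: W = 2765 N, H = 5.330e+09 Pa, K = 3.869e-06.
Archard volume V = K·W·L/H = 3.869e-06 · 2765 · 14.23 / 5.330e+09 = 2.856e-11 m³.
Depth of wear h = V/A = 2.856e-11 / 4.428e-05 = 6.450e-07 m.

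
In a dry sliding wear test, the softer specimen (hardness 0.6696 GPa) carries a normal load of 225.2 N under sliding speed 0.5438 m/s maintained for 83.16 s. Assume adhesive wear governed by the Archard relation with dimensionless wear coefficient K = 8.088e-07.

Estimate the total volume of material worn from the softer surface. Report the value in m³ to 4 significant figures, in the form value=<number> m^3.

The intermediates are printed rounded — each operation runs at full float precision — a single final rounding: four significant digits.
Convert: Sliding distance L = v·t = 0.5438 m/s × 83.16 s = 45.22 m.
Convert: Hardness H = 0.6696 GPa = 6.696e+08 Pa.
Expressed in SI base units: W = 225.2 N, H = 6.696e+08 Pa, K = 8.088e-07.
The Archard volume V = K·W·L/H = 8.088e-07 · 225.2 · 45.22 / 6.696e+08 = 1.230e-11 m³.

value=1.230e-11 m^3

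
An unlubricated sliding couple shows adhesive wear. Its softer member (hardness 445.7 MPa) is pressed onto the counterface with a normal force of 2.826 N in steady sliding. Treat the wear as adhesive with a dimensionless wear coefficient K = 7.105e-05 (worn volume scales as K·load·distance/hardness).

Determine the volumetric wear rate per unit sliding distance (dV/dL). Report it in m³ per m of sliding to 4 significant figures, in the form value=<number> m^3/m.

value=4.505e-13 m^3/m

Every step holds exact precision — intermediate values are shown rounded, and a lone final rounding: four significant digits.
Hardness H = 445.7 MPa = 4.457e+08 Pa.
Working in SI base units: W = 2.826 N, H = 4.457e+08 Pa, K = 7.105e-05.
Volumetric rate dV/dL = K·W/H, per unit distance: 7.105e-05 · 2.826 / 4.457e+08 = 4.505e-13 m³/m.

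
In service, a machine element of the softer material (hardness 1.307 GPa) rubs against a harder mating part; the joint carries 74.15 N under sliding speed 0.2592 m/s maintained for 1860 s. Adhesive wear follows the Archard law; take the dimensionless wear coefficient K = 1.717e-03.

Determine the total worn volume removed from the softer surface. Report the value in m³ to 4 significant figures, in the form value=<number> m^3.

value=4.696e-08 m^3

The computation maintains exact precision, and displayed values are rounded; rounded once at the end, at 4 significant figures.
Convert: Path length L = v·t = 0.2592 m/s × 1860 s = 482.1 m.
Convert: Hardness H = 1.307 GPa = 1.307e+09 Pa.
As SI base values: W = 74.15 N, H = 1.307e+09 Pa, K = 1.717e-03.
Worn volume V = K·W·L/H = 1.717e-03 · 74.15 · 482.1 / 1.307e+09 = 4.696e-08 m³.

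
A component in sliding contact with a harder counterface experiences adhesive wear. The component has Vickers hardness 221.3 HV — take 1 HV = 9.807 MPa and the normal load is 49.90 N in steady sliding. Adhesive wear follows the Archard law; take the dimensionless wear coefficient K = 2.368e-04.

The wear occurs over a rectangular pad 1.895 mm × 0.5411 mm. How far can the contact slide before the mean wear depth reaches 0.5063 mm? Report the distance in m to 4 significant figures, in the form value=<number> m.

Each operation carries full float precision, and quoted intermediates are rounded — a lone final rounding to 4 significant digits.
Convert: Hardness H = 221.3 HV × 9.807 MPa/HV = 2170 MPa = 2.170e+09 Pa.
Convert: Pad sides 1.895 mm × 0.5411 mm = 1.895e-03 m × 5.411e-04 m. Contact area A = 1.895e-03 m × 5.411e-04 m = 1.025e-06 m².
Convert: Depth limit h_lim = 0.5063 mm = 5.063e-04 m.
In SI base units: W = 49.90 N, H = 2.170e+09 Pa, K = 2.368e-04.
Allowed volume V_lim = h_lim·A = 5.063e-04 · 1.025e-06 = 5.192e-10 m³.
Sliding life L = V_lim·H/(K·W) = 5.192e-10 · 2.170e+09 / (2.368e-04 · 49.90) = 95.35 m.

value=95.35 m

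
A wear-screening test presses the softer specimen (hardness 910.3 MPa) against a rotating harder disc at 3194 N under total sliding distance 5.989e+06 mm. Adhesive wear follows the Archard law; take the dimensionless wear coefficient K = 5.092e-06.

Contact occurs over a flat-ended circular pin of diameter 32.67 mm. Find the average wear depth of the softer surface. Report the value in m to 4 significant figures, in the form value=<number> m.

value=1.276e-04 m

All arithmetic maintains full precision. Intermediates are shown rounded — one final rounding to four significant digits.
Convert: Distance covered L = 5.989e+06 mm = 5989 m.
Convert: Hardness H = 910.3 MPa = 9.103e+08 Pa.
Convert: Pin diameter d = 32.67 mm = 0.03267 m. Contact area A = π·d²/4 = π·(0.03267 m)²/4 = 8.383e-04 m².
Working in SI base units: W = 3194 N, H = 9.103e+08 Pa, K = 5.092e-06.
Volume removed: V = K·W·L/H = 5.092e-06 · 3194 · 5989 / 9.103e+08 = 1.070e-07 m³.
Mean depth h = V/A = 1.070e-07 / 8.383e-04 = 1.276e-04 m.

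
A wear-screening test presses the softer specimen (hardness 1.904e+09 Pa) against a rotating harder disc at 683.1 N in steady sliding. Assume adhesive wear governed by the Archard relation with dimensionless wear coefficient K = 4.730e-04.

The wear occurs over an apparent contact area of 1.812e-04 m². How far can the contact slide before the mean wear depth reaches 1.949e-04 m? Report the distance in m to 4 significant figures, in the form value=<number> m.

Each operation holds exact precision, and the intermediates are shown rounded — a lone final rounding: four significant digits.
As SI base values: W = 683.1 N, H = 1.904e+09 Pa, K = 4.730e-04.
Volume at the limit: V_lim = h_lim·A = 1.949e-04 · 1.812e-04 = 3.532e-08 m³.
So the life L = V_lim·H/(K·W) = 3.532e-08 · 1.904e+09 / (4.730e-04 · 683.1) = 208.1 m.

value=208.1 m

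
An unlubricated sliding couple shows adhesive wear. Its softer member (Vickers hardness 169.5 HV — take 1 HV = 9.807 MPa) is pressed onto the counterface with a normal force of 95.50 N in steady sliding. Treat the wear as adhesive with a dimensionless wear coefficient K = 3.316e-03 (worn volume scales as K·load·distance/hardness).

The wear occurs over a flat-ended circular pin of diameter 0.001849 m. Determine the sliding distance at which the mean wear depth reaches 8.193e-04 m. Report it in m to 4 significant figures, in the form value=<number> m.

The intermediates are printed rounded; all arithmetic runs at exact precision. Rounded just once, at 4 significant digits.
Hardness H = 169.5 HV × 9.807 MPa/HV = 1662 MPa = 1.662e+09 Pa.
Contact area A = π·d²/4 = π·(0.001849 m)²/4 = 2.685e-06 m².
Restated in SI base units: W = 95.50 N, H = 1.662e+09 Pa, K = 3.316e-03.
Wearable volume V_lim = h_lim·A = 8.193e-04 · 2.685e-06 = 2.200e-09 m³.
Life L = V_lim·H/(K·W) = 2.200e-09 · 1.662e+09 / (3.316e-03 · 95.50) = 11.55 m.

value=11.55 m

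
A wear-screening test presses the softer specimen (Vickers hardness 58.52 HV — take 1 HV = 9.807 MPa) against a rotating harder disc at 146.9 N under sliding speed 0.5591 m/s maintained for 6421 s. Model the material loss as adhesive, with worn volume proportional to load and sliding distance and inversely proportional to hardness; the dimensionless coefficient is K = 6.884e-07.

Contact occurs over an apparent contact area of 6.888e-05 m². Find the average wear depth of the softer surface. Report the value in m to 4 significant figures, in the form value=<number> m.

value=9.184e-06 m

The algebra runs at full precision; printed values are rounded, and rounded once at the end to four significant digits.
Convert: Distance covered L = v·t = 0.5591 m/s × 6421 s = 3590 m.
Convert: Hardness H = 58.52 HV × 9.807 MPa/HV = 573.9 MPa = 5.739e+08 Pa.
Expressed in SI base units: W = 146.9 N, H = 5.739e+08 Pa, K = 6.884e-07.
The Archard volume V = K·W·L/H = 6.884e-07 · 146.9 · 3590 / 5.739e+08 = 6.326e-10 m³.
Depth of wear h = V/A = 6.326e-10 / 6.888e-05 = 9.184e-06 m.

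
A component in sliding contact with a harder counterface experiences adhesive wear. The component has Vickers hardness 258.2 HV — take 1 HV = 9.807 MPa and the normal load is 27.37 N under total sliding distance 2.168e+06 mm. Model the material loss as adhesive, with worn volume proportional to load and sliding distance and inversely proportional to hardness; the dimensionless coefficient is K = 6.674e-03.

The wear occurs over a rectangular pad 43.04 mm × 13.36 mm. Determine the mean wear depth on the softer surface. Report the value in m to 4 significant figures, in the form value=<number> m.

value=2.720e-04 m

Every step holds full float precision — printed values are rounded, and a lone final rounding: four significant figures.
Path length L = 2.168e+06 mm = 2168 m.
Hardness H = 258.2 HV × 9.807 MPa/HV = 2532 MPa = 2.532e+09 Pa.
Pad sides 43.04 mm × 13.36 mm = 0.04304 m × 0.01336 m. Contact area A = 0.04304 m × 0.01336 m = 5.750e-04 m².
As SI base values: W = 27.37 N, H = 2.532e+09 Pa, K = 6.674e-03.
Archard volume V = K·W·L/H = 6.674e-03 · 27.37 · 2168 / 2.532e+09 = 1.564e-07 m³.
Mean depth h = V/A = 1.564e-07 / 5.750e-04 = 2.720e-04 m.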